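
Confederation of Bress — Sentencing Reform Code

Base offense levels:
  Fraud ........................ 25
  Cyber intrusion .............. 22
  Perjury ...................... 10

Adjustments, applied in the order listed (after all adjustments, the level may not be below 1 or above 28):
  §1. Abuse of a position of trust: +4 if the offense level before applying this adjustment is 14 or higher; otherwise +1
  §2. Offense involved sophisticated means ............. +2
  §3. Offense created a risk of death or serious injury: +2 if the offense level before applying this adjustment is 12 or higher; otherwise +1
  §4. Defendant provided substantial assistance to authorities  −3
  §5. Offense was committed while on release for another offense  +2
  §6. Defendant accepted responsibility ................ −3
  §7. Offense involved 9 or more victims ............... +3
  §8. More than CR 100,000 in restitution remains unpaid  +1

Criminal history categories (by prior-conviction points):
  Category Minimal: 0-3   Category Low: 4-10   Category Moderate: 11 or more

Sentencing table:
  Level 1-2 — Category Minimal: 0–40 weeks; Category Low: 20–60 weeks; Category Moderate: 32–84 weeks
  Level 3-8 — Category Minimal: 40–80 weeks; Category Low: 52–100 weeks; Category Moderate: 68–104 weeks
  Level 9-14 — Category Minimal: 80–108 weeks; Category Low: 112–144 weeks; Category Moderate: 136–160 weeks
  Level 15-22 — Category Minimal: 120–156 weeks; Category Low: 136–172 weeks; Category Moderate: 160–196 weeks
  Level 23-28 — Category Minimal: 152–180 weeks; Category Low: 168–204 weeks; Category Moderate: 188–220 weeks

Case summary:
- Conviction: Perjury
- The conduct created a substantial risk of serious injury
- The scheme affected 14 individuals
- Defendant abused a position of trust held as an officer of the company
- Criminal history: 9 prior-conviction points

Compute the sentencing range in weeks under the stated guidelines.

Base offense level for perjury: 10.
§1 applies (level before this adjustment is 10 < 14, so +1): 10 + 1 = 11.
§2 does not apply.
§3 applies (level before this adjustment is 11 < 12, so +1): 11 + 1 = 12.
§4 does not apply.
§5 does not apply.
§6 does not apply.
§7 applies: 12 + 3 = 15.
Final offense level: 15.
Criminal history: 9 prior points → Category Low (4-10).
Level 15 falls in the 15-22 band.
Grid: Level 15-22 × Category Low = 136-172 weeks.

136-172 weeks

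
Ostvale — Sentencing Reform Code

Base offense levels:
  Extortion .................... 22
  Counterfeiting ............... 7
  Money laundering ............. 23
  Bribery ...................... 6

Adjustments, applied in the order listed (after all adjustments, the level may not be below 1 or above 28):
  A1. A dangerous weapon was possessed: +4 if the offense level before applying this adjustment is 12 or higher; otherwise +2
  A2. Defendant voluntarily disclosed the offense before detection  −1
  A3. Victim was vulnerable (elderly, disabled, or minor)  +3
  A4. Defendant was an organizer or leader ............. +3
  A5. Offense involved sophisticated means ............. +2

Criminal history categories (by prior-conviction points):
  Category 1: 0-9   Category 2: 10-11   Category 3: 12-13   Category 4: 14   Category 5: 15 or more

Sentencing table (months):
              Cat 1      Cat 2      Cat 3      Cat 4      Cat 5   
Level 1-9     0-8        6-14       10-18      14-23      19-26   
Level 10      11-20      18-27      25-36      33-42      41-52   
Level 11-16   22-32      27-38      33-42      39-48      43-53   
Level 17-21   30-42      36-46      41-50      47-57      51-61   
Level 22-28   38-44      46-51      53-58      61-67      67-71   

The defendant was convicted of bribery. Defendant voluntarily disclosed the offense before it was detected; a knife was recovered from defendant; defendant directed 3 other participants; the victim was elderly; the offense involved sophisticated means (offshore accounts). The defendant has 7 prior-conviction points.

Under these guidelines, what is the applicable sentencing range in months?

Base offense level for bribery: 6.
A1 applies (level before this adjustment is 6 < 12, so +2): 6 + 2 = 8.
A2 applies: 8 − 1 = 7.
A3 applies: 7 + 3 = 10.
A4 applies: 10 + 3 = 13.
A5 applies: 13 + 2 = 15.
Final offense level: 15.
Criminal history: 7 prior points → Category 1 (0-9).
Level 15 falls in the 11-16 band.
Grid: Level 11-16 × Category 1 = 22-32 months.

22-32 months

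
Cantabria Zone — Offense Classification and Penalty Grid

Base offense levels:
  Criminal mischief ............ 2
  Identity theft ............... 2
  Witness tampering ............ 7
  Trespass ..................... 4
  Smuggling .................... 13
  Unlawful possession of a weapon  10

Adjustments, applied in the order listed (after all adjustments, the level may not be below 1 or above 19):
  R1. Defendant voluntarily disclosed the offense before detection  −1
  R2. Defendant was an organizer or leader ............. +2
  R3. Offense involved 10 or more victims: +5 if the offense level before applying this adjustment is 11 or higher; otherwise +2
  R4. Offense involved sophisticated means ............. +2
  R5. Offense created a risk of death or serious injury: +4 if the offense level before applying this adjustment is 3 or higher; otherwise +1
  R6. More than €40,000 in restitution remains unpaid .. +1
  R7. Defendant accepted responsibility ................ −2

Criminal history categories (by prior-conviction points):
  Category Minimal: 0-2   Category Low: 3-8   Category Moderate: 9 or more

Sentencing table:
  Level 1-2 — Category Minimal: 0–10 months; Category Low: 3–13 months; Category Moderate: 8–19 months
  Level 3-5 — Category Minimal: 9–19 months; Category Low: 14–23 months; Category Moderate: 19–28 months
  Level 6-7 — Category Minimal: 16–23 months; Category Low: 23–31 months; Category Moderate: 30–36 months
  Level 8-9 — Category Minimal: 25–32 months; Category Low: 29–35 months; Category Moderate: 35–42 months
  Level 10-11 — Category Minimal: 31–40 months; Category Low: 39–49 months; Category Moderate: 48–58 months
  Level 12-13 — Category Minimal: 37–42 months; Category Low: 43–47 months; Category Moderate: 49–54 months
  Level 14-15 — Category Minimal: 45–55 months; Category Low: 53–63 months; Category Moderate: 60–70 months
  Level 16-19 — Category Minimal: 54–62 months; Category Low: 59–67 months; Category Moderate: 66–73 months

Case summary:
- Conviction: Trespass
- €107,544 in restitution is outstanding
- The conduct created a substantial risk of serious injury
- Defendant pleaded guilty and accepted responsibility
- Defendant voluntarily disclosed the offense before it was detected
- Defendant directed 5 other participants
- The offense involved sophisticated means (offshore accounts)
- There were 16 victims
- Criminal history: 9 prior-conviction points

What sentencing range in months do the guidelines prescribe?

Base offense level for trespass: 4.
R1 applies: 4 − 1 = 3.
R2 applies: 3 + 2 = 5.
R3 applies (level before this adjustment is 5 < 11, so +2): 5 + 2 = 7.
R4 applies: 7 + 2 = 9.
R5 applies (level before this adjustment is 9 ≥ 3, so +4): 9 + 4 = 13.
R6 applies: 13 + 1 = 14.
R7 applies: 14 − 2 = 12.
Final offense level: 12.
Criminal history: 9 prior points → Category Moderate (9+).
Level 12 falls in the 12-13 band.
Grid: Level 12-13 × Category Moderate = 49-54 months.

49-54 months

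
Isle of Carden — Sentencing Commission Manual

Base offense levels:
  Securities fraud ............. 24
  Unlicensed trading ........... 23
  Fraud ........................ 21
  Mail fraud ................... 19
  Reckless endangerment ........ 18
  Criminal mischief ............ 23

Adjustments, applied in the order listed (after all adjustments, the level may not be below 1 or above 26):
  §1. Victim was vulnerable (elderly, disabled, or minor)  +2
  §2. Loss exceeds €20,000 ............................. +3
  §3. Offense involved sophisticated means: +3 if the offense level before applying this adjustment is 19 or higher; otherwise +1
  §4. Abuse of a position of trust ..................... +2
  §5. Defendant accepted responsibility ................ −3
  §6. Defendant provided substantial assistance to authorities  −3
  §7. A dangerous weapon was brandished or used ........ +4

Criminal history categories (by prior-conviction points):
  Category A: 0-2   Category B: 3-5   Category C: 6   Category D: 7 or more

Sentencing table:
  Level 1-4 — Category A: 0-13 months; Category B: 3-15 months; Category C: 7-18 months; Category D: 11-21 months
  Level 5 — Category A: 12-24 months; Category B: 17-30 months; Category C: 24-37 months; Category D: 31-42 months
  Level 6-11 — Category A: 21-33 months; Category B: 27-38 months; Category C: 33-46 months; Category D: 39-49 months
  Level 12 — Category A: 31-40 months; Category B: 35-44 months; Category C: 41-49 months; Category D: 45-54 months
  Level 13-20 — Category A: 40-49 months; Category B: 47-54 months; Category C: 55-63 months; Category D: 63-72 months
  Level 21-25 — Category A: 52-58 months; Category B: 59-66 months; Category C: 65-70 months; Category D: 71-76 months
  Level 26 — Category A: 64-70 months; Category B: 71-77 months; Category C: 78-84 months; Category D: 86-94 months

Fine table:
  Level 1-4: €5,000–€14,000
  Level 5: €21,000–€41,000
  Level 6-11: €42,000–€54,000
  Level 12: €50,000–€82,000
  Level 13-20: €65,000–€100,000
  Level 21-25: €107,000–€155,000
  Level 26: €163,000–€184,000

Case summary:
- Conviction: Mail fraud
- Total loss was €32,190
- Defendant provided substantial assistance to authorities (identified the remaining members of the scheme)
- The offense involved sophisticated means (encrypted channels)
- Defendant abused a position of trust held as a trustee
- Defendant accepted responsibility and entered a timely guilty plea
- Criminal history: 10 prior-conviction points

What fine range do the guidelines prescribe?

Base offense level for mail fraud: 19.
§2 applies: 19 + 3 = 22.
§3 applies (level before this adjustment is 22 ≥ 19, so +3): 22 + 3 = 25.
§4 applies: 25 + 2 = 27.
§5 applies: 27 − 3 = 24.
§6 applies: 24 − 3 = 21.
§7 does not apply.
Final offense level: 21.
Level 21 falls in the 21-25 band.
Fine table: Level 21-25 → €107,000–€155,000.

€107,000–€155,000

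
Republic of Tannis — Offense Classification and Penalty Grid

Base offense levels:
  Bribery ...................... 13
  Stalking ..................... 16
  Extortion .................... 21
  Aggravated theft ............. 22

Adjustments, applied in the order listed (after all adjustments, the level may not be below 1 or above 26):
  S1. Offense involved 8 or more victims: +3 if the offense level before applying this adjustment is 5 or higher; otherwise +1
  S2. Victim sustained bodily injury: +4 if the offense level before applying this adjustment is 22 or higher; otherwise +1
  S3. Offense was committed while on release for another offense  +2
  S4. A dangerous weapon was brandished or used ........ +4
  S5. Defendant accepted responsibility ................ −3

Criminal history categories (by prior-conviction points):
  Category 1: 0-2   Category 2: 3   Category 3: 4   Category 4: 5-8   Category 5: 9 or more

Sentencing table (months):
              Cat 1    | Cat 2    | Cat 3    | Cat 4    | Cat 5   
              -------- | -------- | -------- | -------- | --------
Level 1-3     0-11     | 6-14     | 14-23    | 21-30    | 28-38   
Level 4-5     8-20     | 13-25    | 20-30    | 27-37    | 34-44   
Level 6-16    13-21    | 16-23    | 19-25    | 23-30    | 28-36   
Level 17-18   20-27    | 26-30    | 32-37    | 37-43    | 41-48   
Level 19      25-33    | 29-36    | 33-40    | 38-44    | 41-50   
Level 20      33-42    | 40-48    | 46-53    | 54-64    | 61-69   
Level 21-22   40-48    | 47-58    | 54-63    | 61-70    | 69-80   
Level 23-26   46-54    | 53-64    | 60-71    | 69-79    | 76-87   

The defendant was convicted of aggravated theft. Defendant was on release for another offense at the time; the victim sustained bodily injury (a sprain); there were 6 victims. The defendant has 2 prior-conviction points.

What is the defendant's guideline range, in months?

46-54 months

Base offense level for aggravated theft: 22.
S2 applies (level before this adjustment is 22 ≥ 22, so +4): 22 + 4 = 26.
S3 applies: 26 + 2 = 28.
S4 does not apply.
Level 28 exceeds the maximum of 26; capped at 26.
Final offense level: 26.
Criminal history: 2 prior points → Category 1 (0-2).
Level 26 falls in the 23-26 band.
Grid: Level 23-26 × Category 1 = 46-54 months.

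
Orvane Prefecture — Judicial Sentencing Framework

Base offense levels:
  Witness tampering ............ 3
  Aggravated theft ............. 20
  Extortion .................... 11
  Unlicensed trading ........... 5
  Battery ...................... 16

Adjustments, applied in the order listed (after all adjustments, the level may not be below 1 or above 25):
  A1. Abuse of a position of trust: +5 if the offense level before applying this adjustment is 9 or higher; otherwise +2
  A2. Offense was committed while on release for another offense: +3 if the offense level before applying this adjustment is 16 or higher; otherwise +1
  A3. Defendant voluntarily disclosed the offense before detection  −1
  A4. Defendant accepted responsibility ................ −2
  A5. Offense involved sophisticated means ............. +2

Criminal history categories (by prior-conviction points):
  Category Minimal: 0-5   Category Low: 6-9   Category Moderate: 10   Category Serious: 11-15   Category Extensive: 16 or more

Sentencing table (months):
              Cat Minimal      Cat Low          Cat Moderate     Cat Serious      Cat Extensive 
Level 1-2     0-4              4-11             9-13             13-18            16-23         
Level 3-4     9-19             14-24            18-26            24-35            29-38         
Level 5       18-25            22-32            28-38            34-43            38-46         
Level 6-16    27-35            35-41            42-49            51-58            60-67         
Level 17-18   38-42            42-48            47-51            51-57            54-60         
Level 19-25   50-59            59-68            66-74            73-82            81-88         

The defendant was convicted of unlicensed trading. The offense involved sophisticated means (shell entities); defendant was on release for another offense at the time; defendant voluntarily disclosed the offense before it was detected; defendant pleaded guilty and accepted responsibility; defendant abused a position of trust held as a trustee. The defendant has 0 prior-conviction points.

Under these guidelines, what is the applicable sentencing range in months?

Base offense level for unlicensed trading: 5.
A1 applies (level before this adjustment is 5 < 9, so +2): 5 + 2 = 7.
A2 applies (level before this adjustment is 7 < 16, so +1): 7 + 1 = 8.
A3 applies: 8 − 1 = 7.
A4 applies: 7 − 2 = 5.
A5 applies: 5 + 2 = 7.
Final offense level: 7.
Criminal history: 0 prior points → Category Minimal (0-5).
Level 7 falls in the 6-16 band.
Grid: Level 6-16 × Category Minimal = 27-35 months.

27-35 months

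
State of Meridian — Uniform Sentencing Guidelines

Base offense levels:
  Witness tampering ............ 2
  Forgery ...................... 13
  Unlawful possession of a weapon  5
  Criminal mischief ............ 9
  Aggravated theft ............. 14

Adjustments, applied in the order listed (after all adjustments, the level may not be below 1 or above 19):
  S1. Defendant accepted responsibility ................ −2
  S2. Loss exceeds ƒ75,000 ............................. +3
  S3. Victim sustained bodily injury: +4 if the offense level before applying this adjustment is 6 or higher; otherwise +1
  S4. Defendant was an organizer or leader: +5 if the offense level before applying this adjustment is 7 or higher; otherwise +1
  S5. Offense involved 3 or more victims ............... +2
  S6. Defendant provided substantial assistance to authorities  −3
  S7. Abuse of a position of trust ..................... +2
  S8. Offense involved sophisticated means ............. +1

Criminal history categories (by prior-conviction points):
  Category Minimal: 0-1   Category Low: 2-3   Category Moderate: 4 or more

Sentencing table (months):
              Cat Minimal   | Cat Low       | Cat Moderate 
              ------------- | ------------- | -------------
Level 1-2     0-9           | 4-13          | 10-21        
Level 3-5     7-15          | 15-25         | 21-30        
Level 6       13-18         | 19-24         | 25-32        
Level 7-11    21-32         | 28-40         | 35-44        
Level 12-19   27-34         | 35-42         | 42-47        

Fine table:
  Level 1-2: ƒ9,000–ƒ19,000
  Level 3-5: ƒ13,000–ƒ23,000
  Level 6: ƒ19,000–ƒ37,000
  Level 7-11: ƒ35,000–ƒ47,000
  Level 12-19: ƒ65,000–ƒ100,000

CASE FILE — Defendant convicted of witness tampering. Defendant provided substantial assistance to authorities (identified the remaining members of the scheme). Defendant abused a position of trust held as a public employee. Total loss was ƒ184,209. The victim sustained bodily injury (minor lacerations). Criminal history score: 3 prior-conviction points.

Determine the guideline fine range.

ƒ13,000–ƒ23,000

Base offense level for witness tampering: 2.
S1 does not apply.
S2 applies: 2 + 3 = 5.
S3 applies (level before this adjustment is 5 < 6, so +1): 5 + 1 = 6.
S6 applies: 6 − 3 = 3.
S7 applies: 3 + 2 = 5.
S8 does not apply.
Final offense level: 5.
Level 5 falls in the 3-5 band.
Fine table: Level 3-5 → ƒ13,000–ƒ23,000.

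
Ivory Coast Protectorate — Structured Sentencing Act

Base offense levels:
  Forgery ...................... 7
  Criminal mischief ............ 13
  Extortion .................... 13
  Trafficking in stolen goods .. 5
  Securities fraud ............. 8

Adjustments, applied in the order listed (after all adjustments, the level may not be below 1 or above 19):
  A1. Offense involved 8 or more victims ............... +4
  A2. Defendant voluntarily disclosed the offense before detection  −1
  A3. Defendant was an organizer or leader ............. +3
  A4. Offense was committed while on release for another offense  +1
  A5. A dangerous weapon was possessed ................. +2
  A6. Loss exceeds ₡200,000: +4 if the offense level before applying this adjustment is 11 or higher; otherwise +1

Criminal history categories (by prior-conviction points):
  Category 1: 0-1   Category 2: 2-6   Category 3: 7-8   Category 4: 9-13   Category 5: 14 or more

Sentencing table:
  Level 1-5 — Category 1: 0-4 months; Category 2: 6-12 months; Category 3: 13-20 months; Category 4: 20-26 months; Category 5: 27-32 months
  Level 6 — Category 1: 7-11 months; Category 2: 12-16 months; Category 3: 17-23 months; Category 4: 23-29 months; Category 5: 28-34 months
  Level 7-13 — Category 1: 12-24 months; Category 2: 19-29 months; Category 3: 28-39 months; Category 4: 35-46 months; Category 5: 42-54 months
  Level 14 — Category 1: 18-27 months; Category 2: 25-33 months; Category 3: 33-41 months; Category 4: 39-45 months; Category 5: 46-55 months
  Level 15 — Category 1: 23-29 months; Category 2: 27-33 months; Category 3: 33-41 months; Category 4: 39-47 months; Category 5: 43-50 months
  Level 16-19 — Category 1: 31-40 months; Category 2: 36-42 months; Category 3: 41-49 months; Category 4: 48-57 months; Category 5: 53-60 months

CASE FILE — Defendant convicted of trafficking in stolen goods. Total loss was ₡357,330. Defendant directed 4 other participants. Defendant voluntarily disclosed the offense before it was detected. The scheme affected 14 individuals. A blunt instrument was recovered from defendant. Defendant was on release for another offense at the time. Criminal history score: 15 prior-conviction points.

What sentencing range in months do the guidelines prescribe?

Base offense level for trafficking in stolen goods: 5.
A1 applies: 5 + 4 = 9.
A2 applies: 9 − 1 = 8.
A3 applies: 8 + 3 = 11.
A4 applies: 11 + 1 = 12.
A5 applies: 12 + 2 = 14.
A6 applies (level before this adjustment is 14 ≥ 11, so +4): 14 + 4 = 18.
Final offense level: 18.
Criminal history: 15 prior points → Category 5 (14+).
Level 18 falls in the 16-19 band.
Grid: Level 16-19 × Category 5 = 53-60 months.

53-60 months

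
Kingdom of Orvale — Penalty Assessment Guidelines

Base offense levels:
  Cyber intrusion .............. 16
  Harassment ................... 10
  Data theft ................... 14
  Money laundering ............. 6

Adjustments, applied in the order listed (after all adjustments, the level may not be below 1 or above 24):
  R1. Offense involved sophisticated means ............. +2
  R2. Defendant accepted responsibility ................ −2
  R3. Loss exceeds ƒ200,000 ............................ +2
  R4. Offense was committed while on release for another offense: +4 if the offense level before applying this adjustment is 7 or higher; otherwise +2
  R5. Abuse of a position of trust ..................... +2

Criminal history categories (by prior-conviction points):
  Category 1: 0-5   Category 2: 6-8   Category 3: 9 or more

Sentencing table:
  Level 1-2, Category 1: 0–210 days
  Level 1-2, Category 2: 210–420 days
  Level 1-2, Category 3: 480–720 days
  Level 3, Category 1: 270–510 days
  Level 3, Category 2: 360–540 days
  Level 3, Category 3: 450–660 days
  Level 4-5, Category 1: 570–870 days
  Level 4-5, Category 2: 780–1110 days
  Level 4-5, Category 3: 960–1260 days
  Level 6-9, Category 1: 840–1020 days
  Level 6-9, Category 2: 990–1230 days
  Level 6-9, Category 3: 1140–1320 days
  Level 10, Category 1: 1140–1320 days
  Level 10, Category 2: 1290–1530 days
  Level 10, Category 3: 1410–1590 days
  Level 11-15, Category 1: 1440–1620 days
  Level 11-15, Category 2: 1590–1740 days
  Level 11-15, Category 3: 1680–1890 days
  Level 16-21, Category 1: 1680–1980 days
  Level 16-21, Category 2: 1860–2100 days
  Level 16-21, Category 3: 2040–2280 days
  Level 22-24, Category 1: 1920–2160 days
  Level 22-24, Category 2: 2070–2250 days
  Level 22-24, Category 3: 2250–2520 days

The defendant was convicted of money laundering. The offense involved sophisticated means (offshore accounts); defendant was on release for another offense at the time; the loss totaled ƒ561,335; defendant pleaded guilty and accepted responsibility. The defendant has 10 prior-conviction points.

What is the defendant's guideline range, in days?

1680-1890 days

Base offense level for money laundering: 6.
R1 applies: 6 + 2 = 8.
R2 applies: 8 − 2 = 6.
R3 applies: 6 + 2 = 8.
R4 applies (level before this adjustment is 8 ≥ 7, so +4): 8 + 4 = 12.
Final offense level: 12.
Criminal history: 10 prior points → Category 3 (9+).
Level 12 falls in the 11-15 band.
Grid: Level 11-15 × Category 3 = 1680-1890 days.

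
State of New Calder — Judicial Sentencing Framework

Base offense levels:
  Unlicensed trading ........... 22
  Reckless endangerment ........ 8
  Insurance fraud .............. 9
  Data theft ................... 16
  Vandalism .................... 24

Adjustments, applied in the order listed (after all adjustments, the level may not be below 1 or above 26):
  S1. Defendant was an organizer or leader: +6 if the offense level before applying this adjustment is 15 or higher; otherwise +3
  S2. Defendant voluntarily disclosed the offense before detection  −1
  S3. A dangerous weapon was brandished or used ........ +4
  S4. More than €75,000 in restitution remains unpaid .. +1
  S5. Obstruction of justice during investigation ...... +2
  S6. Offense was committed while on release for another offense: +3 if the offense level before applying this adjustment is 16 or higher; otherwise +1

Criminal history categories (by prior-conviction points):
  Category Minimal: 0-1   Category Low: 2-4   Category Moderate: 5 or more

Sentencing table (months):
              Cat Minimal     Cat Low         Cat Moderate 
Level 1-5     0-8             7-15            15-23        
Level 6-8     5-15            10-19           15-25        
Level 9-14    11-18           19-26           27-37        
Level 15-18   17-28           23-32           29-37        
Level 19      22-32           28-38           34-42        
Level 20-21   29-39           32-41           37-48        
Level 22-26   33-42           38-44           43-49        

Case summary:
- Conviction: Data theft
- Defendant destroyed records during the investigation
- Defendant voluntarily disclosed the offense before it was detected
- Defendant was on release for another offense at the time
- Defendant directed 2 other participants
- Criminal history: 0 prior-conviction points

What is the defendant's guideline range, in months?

33-42 months

Base offense level for data theft: 16.
S1 applies (level before this adjustment is 16 ≥ 15, so +6): 16 + 6 = 22.
S2 applies: 22 − 1 = 21.
S5 applies: 21 + 2 = 23.
S6 applies (level before this adjustment is 23 ≥ 16, so +3): 23 + 3 = 26.
Final offense level: 26.
Criminal history: 0 prior points → Category Minimal (0-1).
Level 26 falls in the 22-26 band.
Grid: Level 22-26 × Category Minimal = 33-42 months.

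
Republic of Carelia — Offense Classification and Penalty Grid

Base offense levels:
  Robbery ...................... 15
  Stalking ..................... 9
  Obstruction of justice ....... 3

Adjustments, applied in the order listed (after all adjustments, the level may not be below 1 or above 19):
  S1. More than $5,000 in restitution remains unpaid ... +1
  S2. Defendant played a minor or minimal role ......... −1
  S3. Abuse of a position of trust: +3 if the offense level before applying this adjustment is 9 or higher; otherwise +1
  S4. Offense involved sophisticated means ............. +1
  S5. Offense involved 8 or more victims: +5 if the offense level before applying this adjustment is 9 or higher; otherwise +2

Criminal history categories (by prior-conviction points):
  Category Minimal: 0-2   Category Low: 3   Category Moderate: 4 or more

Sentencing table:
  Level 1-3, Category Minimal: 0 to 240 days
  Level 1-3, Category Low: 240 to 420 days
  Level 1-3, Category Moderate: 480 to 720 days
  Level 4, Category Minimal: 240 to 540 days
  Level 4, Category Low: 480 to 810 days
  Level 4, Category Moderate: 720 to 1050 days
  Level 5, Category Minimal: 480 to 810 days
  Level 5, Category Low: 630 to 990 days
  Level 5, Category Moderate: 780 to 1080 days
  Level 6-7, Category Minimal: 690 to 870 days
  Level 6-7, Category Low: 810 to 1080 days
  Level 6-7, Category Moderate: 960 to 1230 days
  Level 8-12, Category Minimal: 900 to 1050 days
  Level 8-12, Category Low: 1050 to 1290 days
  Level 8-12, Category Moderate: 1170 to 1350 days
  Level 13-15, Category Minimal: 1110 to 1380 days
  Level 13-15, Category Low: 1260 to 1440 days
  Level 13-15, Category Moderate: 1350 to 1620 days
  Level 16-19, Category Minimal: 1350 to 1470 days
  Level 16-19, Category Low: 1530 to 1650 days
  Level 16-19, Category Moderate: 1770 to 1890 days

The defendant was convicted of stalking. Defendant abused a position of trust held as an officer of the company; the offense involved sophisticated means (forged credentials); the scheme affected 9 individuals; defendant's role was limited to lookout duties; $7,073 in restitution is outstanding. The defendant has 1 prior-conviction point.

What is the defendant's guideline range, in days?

Base offense level for stalking: 9.
S1 applies: 9 + 1 = 10.
S2 applies: 10 − 1 = 9.
S3 applies (level before this adjustment is 9 ≥ 9, so +3): 9 + 3 = 12.
S4 applies: 12 + 1 = 13.
S5 applies (level before this adjustment is 13 ≥ 9, so +5): 13 + 5 = 18.
Final offense level: 18.
Criminal history: 1 prior point → Category Minimal (0-2).
Level 18 falls in the 16-19 band.
Grid: Level 16-19 × Category Minimal = 1350-1470 days.

1350-1470 days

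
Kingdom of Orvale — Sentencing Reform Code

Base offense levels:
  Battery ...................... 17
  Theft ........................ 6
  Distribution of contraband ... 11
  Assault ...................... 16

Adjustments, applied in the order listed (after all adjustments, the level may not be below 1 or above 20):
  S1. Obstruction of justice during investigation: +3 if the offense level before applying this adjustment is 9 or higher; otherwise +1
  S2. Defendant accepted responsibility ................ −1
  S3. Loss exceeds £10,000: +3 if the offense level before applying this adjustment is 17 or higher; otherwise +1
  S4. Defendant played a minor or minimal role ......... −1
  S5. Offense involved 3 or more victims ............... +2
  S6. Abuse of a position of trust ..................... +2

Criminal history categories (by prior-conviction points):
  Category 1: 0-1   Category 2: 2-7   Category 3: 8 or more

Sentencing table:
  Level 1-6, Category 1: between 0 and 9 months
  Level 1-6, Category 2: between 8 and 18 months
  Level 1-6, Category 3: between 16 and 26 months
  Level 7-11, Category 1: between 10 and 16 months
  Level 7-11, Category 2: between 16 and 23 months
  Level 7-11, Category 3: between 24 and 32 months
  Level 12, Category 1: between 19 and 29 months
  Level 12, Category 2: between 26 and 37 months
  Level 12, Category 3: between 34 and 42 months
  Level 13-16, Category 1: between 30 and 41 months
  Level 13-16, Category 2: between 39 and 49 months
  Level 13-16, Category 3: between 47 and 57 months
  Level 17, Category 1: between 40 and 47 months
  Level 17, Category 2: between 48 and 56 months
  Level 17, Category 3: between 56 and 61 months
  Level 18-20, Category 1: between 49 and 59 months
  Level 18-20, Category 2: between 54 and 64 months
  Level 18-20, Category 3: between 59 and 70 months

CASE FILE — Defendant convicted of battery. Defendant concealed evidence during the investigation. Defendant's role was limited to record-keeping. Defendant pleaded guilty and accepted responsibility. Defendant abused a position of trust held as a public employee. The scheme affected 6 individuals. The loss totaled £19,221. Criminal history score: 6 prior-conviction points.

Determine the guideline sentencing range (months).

54-64 months

Base offense level for battery: 17.
S1 applies (level before this adjustment is 17 ≥ 9, so +3): 17 + 3 = 20.
S2 applies: 20 − 1 = 19.
S3 applies (level before this adjustment is 19 ≥ 17, so +3): 19 + 3 = 22.
S4 applies: 22 − 1 = 21.
S5 applies: 21 + 2 = 23.
S6 applies: 23 + 2 = 25.
Level 25 exceeds the maximum of 20; capped at 20.
Final offense level: 20.
Criminal history: 6 prior points → Category 2 (2-7).
Level 20 falls in the 18-20 band.
Grid: Level 18-20 × Category 2 = 54-64 months.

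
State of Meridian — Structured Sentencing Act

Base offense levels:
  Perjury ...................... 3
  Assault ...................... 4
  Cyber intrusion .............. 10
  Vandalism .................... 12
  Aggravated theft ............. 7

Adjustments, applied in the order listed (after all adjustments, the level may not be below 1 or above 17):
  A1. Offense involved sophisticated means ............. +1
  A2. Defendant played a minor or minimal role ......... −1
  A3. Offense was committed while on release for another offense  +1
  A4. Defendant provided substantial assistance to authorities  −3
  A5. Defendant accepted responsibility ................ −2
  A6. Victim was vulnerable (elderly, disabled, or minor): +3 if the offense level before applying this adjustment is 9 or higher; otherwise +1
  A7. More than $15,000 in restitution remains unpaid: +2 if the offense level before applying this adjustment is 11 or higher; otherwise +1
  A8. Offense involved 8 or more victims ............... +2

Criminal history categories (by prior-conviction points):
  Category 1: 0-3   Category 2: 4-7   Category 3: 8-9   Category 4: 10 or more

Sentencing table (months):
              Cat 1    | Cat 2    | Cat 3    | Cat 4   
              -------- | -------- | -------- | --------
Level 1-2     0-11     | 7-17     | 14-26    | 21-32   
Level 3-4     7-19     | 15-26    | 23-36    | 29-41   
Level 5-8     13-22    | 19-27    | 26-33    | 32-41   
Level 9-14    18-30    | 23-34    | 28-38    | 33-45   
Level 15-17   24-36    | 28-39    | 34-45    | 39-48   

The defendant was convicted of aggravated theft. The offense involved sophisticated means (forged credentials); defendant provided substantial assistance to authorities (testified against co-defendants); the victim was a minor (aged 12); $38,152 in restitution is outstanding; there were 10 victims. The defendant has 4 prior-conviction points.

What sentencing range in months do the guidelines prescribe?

23-34 months

Base offense level for aggravated theft: 7.
A1 applies: 7 + 1 = 8.
A3 does not apply.
A4 applies: 8 − 3 = 5.
A6 applies (level before this adjustment is 5 < 9, so +1): 5 + 1 = 6.
A7 applies (level before this adjustment is 6 < 11, so +1): 6 + 1 = 7.
A8 applies: 7 + 2 = 9.
Final offense level: 9.
Criminal history: 4 prior points → Category 2 (4-7).
Level 9 falls in the 9-14 band.
Grid: Level 9-14 × Category 2 = 23-34 months.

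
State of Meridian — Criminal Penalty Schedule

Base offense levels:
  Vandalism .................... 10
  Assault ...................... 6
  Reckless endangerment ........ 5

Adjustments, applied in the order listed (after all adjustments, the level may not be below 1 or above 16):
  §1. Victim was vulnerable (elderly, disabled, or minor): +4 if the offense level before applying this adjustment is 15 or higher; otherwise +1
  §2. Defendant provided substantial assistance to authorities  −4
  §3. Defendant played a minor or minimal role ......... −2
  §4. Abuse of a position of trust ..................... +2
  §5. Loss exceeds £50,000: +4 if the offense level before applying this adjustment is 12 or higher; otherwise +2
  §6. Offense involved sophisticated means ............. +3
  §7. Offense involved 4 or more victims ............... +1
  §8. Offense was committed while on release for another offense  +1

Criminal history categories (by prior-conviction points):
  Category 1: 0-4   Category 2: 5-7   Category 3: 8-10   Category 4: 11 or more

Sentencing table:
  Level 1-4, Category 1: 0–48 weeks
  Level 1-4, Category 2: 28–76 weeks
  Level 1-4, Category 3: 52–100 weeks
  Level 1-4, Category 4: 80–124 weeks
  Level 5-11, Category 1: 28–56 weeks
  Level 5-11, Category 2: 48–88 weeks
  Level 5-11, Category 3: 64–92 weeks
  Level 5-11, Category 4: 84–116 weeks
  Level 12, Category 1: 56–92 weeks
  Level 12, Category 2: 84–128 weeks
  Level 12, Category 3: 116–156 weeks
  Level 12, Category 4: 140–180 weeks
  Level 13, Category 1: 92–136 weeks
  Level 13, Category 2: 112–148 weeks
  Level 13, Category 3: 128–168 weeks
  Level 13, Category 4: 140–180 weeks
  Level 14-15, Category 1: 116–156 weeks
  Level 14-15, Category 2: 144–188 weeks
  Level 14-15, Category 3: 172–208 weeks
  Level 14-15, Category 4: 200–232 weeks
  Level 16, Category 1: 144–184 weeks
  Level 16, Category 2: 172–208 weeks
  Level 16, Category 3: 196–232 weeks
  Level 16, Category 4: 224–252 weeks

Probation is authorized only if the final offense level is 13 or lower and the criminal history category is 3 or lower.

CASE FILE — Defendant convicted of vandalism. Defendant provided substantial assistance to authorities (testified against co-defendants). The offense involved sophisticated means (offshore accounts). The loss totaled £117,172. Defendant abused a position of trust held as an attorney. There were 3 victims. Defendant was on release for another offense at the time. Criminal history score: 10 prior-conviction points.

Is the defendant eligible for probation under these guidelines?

Base offense level for vandalism: 10.
§1 does not apply.
§2 applies: 10 − 4 = 6.
§3 does not apply.
§4 applies: 6 + 2 = 8.
§5 applies (level before this adjustment is 8 < 12, so +2): 8 + 2 = 10.
§6 applies: 10 + 3 = 13.
§8 applies: 13 + 1 = 14.
Final offense level: 14.
Criminal history: 10 prior points → Category 3 (8-10).
Level 14 falls in the 14-15 band.
Grid: Level 14-15 × Category 3 = 172-208 weeks.
Probation check: level 14 > 13 and category 3 ≤ 3 → not eligible.

No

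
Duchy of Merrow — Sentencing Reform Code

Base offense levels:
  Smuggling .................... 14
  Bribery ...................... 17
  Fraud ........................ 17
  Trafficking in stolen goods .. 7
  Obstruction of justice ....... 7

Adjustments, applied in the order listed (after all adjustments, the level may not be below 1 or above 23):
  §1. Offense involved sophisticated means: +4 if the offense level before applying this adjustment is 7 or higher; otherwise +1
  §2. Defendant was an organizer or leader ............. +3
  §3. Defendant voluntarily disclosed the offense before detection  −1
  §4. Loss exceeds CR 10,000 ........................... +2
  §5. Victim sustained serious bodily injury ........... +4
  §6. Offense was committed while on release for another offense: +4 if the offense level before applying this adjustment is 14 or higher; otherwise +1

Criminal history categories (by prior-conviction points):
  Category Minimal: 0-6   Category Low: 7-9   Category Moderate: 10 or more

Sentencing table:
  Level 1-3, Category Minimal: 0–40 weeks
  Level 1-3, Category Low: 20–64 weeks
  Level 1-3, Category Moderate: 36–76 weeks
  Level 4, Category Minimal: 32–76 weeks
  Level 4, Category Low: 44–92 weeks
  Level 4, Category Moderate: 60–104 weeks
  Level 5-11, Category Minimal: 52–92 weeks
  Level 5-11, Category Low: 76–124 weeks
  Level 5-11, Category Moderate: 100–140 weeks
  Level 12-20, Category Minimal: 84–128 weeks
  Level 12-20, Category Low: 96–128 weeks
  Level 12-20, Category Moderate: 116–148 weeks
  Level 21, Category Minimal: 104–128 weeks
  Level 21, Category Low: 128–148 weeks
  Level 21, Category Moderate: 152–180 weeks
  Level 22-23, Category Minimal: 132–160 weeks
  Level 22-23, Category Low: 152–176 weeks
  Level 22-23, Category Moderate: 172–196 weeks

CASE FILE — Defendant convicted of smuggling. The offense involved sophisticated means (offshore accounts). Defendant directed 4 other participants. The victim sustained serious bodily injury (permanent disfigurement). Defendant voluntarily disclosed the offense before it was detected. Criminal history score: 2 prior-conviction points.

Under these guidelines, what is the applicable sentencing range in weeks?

Base offense level for smuggling: 14.
§1 applies (level before this adjustment is 14 ≥ 7, so +4): 14 + 4 = 18.
§2 applies: 18 + 3 = 21.
§3 applies: 21 − 1 = 20.
§4 does not apply.
§5 applies: 20 + 4 = 24.
§6 does not apply.
Level 24 exceeds the maximum of 23; capped at 23.
Final offense level: 23.
Criminal history: 2 prior points → Category Minimal (0-6).
Level 23 falls in the 22-23 band.
Grid: Level 22-23 × Category Minimal = 132-160 weeks.

132-160 weeks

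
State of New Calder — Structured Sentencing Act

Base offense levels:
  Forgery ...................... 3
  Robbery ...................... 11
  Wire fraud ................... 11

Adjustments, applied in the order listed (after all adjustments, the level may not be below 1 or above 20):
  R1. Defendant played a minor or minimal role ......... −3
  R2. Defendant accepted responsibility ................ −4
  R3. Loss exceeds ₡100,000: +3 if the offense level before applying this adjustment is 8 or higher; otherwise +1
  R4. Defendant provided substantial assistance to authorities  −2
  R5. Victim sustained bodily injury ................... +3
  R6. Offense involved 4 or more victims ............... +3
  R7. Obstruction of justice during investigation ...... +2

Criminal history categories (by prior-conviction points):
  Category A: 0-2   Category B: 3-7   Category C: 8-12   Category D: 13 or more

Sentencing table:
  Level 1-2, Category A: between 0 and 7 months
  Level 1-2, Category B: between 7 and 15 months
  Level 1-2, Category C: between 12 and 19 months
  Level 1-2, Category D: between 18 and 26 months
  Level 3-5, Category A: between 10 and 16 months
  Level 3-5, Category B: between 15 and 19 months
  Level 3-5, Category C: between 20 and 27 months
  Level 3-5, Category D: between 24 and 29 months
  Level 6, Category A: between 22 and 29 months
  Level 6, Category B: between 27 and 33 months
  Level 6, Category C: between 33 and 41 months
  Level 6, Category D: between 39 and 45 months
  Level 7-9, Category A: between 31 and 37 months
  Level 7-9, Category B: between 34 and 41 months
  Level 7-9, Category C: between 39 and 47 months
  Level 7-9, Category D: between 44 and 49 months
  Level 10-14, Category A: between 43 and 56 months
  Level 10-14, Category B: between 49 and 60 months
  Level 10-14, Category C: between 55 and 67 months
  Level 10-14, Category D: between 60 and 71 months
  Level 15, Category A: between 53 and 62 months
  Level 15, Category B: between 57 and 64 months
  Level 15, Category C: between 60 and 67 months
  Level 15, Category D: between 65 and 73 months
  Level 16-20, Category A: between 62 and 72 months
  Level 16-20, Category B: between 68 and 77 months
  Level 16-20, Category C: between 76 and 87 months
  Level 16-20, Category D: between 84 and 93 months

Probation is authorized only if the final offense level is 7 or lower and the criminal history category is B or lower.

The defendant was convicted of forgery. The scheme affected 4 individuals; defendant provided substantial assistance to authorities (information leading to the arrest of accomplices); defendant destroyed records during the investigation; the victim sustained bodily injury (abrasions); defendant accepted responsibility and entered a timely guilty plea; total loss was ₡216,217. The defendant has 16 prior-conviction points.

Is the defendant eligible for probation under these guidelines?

Base offense level for forgery: 3.
R1 does not apply.
R2 applies: 3 − 4 = -1.
R3 applies (level before this adjustment is -1 < 8, so +1): -1 + 1 = 0.
R4 applies: 0 − 2 = -2.
R5 applies: -2 + 3 = 1.
R6 applies: 1 + 3 = 4.
R7 applies: 4 + 2 = 6.
Final offense level: 6.
Criminal history: 16 prior points → Category D (13+).
Level 6 falls in the 6 band.
Grid: Level 6 × Category D = 39-45 months.
Probation check: level 6 ≤ 7 and category D > B → not eligible.

No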